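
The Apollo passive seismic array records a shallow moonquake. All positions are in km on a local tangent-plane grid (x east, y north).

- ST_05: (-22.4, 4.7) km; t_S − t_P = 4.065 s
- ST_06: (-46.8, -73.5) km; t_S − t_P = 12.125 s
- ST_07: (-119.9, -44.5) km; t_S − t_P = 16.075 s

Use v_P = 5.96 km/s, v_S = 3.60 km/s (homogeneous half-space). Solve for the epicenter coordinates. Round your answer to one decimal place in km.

Distance from S−P lag: d = Δt · v_P v_S / (v_P − v_S) = Δt · (5.96·3.60)/(5.96−3.60) ≈ 9.0915·Δt.
So d_ST_05 = 36.96, d_ST_06 = 110.23, d_ST_07 = 146.15 km.
Circle about each station: (x + 22.4)² + (y − 4.7)² = 36.96²; (x + 46.8)² + (y + 73.5)² = 110.23²; (x + 119.9)² + (y + 44.5)² = 146.15².
Subtracting pairs of circle equations eliminates x²+y² and gives linear equations (the radical axes):
-48.8 x − 156.4 y = -3715.97
-195.0 x − 98.4 y = -4161.37
Solving the 2×2 system: x ≈ 11.1, y ≈ 20.3 km.

(11.1, 20.3)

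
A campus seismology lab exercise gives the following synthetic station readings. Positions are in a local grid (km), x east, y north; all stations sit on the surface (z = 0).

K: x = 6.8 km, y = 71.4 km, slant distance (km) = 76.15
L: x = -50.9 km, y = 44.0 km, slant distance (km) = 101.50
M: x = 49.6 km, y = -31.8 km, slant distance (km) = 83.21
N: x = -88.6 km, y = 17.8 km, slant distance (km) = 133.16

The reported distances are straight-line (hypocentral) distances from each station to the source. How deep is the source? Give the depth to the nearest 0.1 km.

Each station gives a sphere (x−x_i)² + (y−y_i)² + z² = d_i² (stations at z=0).
Subtracting the K sphere from L and M: z² cancels, leaving linear equations in x and y:
-115.4 x − 54.8 y = -5120.82
85.6 x − 206.4 y = -2797.88
Solving: x ≈ 31.695, y ≈ 26.701 km (keep extra digits for the depth step; rounded: 31.7, 26.7).
Then from the K sphere: z² = 76.15² − (x − 6.8)² − (y − 71.4)² with x = 31.695, y = 26.701, so z ≈ 56.401 ≈ 56.4 km.

56.4 km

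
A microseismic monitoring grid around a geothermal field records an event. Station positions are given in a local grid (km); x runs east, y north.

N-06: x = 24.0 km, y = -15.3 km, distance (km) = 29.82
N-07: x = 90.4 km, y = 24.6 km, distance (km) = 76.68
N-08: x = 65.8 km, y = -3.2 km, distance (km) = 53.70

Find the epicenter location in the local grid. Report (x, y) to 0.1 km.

14.6 km east, 13.0 km north

Circle about each station: (x − 24.0)² + (y + 15.3)² = 29.82²; (x − 90.4)² + (y − 24.6)² = 76.68²; (x − 65.8)² + (y + 3.2)² = 53.70².
Subtracting pairs of circle equations eliminates x²+y² and gives linear equations (the radical axes):
132.8 x + 79.8 y = 2976.64
83.6 x + 24.2 y = 1535.33
Solving the 2×2 system: x ≈ 14.6, y ≈ 13.0 km.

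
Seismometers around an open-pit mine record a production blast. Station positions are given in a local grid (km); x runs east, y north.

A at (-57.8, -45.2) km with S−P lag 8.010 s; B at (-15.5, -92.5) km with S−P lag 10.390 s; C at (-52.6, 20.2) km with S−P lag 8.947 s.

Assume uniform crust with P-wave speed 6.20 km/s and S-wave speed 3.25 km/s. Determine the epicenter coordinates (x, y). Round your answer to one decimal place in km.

x ≈ -8.3 km, y ≈ -21.9 km

Distance from S−P lag: d = Δt · v_P v_S / (v_P − v_S) = Δt · (6.20·3.25)/(6.20−3.25) ≈ 6.8305·Δt.
So d_A = 54.71, d_B = 70.97, d_C = 61.11 km.
Circle about each station: (x + 57.8)² + (y + 45.2)² = 54.71²; (x + 15.5)² + (y + 92.5)² = 70.97²; (x + 52.6)² + (y − 20.2)² = 61.11².
Subtracting the A equation from the B and C equations removes the quadratic terms:
84.6 x − 94.6 y = 1369.06
10.4 x + 130.8 y = -2950.33
Solving the 2×2 system: x ≈ -8.3, y ≈ -21.9 km.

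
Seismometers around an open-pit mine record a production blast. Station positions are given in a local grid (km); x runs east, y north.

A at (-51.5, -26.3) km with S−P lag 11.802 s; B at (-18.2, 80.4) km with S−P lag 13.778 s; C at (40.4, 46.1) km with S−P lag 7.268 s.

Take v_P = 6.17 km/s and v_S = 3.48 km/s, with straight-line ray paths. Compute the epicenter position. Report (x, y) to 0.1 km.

Distance from S−P lag: d = Δt · v_P v_S / (v_P − v_S) = Δt · (6.17·3.48)/(6.17−3.48) ≈ 7.9820·Δt.
So d_A = 94.20, d_B = 109.98, d_C = 58.01 km.
Circle about each station: (x + 51.5)² + (y + 26.3)² = 94.20²; (x + 18.2)² + (y − 80.4)² = 109.98²; (x − 40.4)² + (y − 46.1)² = 58.01².
Subtracting the A equation from the B and C equations removes the quadratic terms:
66.6 x + 213.4 y = 229.50
183.8 x + 144.8 y = 5921.91
Solving the 2×2 system: x ≈ 41.6, y ≈ -11.9 km.

(41.6, -11.9)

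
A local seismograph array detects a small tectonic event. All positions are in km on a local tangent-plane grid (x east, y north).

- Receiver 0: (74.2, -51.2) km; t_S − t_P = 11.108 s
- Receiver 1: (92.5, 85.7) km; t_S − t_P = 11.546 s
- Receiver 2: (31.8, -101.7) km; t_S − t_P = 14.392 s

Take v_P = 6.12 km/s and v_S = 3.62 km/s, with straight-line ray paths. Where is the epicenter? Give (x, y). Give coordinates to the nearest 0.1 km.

10.8 km east, 24.1 km north

Distance from S−P lag: d = Δt · v_P v_S / (v_P − v_S) = Δt · (6.12·3.62)/(6.12−3.62) ≈ 8.8618·Δt.
So d_Receiver 0 = 98.44, d_Receiver 1 = 102.32, d_Receiver 2 = 127.54 km.
Circle about each station: (x − 74.2)² + (y + 51.2)² = 98.44²; (x − 92.5)² + (y − 85.7)² = 102.32²; (x − 31.8)² + (y + 101.7)² = 127.54².
Subtracting the Receiver 0 equation from the Receiver 1 and Receiver 2 equations removes the quadratic terms:
36.6 x + 273.8 y = 6994.71
-84.8 x − 101.0 y = -3348.97
Solving the 2×2 system: x ≈ 10.8, y ≈ 24.1 km.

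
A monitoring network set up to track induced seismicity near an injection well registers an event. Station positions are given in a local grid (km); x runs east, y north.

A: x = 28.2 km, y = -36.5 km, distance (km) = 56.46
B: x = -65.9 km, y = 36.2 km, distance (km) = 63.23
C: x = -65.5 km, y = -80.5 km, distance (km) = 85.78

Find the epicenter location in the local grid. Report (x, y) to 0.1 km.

Circle about each station: (x − 28.2)² + (y + 36.5)² = 56.46²; (x + 65.9)² + (y − 36.2)² = 63.23²; (x + 65.5)² + (y + 80.5)² = 85.78².
Subtracting pairs of circle equations eliminates x²+y² and gives linear equations (the radical axes):
-188.2 x + 145.4 y = 2715.46
-187.4 x − 88.0 y = 4472.53
Solving the 2×2 system: x ≈ -20.3, y ≈ -7.6 km.

(-20.3, -7.6)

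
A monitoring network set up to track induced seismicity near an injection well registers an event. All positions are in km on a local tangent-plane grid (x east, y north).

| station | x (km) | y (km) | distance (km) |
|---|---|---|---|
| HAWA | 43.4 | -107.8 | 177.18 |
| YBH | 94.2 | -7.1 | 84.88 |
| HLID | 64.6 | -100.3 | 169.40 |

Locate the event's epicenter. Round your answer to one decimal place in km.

56.4 km east, 68.9 km north

Circle about each station: (x − 43.4)² + (y + 107.8)² = 177.18²; (x − 94.2)² + (y + 7.1)² = 84.88²; (x − 64.6)² + (y + 100.3)² = 169.40².
Subtracting pairs of circle equations eliminates x²+y² and gives linear equations (the radical axes):
101.6 x + 201.4 y = 19607.79
42.4 x + 15.0 y = 3425.24
Solving the 2×2 system: x ≈ 56.4, y ≈ 68.9 km.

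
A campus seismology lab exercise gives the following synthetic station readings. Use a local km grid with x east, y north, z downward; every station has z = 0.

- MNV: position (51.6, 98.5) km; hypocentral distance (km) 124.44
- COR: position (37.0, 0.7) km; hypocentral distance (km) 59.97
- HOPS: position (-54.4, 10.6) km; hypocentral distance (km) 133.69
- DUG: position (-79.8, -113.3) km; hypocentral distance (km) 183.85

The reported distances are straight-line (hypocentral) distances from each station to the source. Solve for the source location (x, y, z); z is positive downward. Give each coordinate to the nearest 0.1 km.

x ≈ 67.2 km, y ≈ -14.6 km, depth ≈ 49.5 km

Each station gives a sphere (x−x_i)² + (y−y_i)² + z² = d_i² (stations at z=0).
Subtracting the MNV sphere from COR and HOPS: z² cancels, leaving linear equations in x and y:
-29.2 x − 195.6 y = 893.59
-212.0 x − 175.8 y = -11680.79
Solving: x ≈ 67.206, y ≈ -14.601 km (keep extra digits for the depth step; rounded: 67.2, -14.6).
Then from the MNV sphere: z² = 124.44² − (x − 51.6)² − (y − 98.5)² with x = 67.206, y = -14.601, so z ≈ 49.497 ≈ 49.5 km.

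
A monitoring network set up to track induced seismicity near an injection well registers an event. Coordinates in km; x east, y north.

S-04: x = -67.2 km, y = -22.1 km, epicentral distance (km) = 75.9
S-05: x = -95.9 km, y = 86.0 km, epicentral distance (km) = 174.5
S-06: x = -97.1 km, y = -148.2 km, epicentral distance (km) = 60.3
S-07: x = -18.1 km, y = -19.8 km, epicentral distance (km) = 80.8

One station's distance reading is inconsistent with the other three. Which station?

Solve using three stations at a time. Using S-04, S-05, S-06 (subtract circle equations pairwise → linear system) gives (x, y) ≈ (-104.4, -88.3).
Distances from that point to each station vs reported:
  S-04: calculated 75.9 vs reported 75.9 → residual 0.0 km
  S-05: calculated 174.5 vs reported 174.5 → residual 0.0 km
  S-06: calculated 60.3 vs reported 60.3 → residual 0.0 km
  S-07: calculated 110.2 vs reported 80.8 → residual 29.4 km
S-04, S-05, S-06 are mutually consistent (residuals ≈ 0); S-07 is off by 29.4 km.

S-07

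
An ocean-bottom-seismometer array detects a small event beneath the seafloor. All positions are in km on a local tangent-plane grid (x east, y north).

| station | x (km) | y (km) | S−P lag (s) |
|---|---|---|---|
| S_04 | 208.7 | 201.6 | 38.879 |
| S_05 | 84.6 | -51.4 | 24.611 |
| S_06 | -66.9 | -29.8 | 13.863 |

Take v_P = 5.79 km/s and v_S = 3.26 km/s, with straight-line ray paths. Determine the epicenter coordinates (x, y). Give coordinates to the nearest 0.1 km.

x ≈ -51.0 km, y ≈ 72.4 km

Distance from S−P lag: d = Δt · v_P v_S / (v_P − v_S) = Δt · (5.79·3.26)/(5.79−3.26) ≈ 7.4606·Δt.
So d_S_04 = 290.06, d_S_05 = 183.61, d_S_06 = 103.43 km.
Circle about each station: (x − 208.7)² + (y − 201.6)² = 290.06²; (x − 84.6)² + (y + 51.4)² = 183.61²; (x + 66.9)² + (y + 29.8)² = 103.43².
Subtracting the S_04 equation from the S_05 and S_06 equations removes the quadratic terms:
-248.2 x − 506.0 y = -23976.96
-551.2 x − 462.8 y = -5397.56
Solving the 2×2 system: x ≈ -51.0, y ≈ 72.4 km.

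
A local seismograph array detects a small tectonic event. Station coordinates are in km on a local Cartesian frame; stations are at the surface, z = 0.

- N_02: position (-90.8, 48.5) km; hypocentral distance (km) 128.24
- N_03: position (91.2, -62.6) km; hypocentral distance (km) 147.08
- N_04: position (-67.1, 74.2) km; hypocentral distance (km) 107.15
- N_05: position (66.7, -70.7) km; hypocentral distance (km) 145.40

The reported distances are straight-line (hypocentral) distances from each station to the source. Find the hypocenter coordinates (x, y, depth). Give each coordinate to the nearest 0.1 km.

Each station gives a sphere (x−x_i)² + (y−y_i)² + z² = d_i² (stations at z=0).
Subtracting the N_02 sphere from N_03 and N_04: z² cancels, leaving linear equations in x and y:
364.0 x − 222.2 y = -3547.72
47.4 x + 51.4 y = 4375.54
Solving: x ≈ 27.012, y ≈ 60.217 km (keep extra digits for the depth step; rounded: 27.0, 60.2).
Then from the N_02 sphere: z² = 128.24² − (x + 90.8)² − (y − 48.5)² with x = 27.012, y = 60.217, so z ≈ 49.280 ≈ 49.3 km.
Check against N_05 (with the unrounded solution): distance 145.41 ≈ 145.40 km. ✓

x ≈ 27.0 km, y ≈ 60.2 km, depth ≈ 49.3 km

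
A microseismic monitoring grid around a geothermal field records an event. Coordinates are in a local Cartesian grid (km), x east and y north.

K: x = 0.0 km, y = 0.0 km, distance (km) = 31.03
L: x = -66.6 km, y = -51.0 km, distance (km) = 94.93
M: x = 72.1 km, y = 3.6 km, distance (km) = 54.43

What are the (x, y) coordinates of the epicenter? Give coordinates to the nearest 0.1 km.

(23.3, -20.5)

Circle about each station: x² + y² = 31.03²; (x + 66.6)² + (y + 51.0)² = 94.93²; (x − 72.1)² + (y − 3.6)² = 54.43².
Subtracting the K equation from the L and M equations removes the quadratic terms:
-133.2 x − 102.0 y = -1012.28
144.2 x + 7.2 y = 3211.61
Solving the 2×2 system: x ≈ 23.3, y ≈ -20.5 km.
Check against K (with the unrounded x, y): √(x²+y²) = 31.03 ≈ 31.03 km. ✓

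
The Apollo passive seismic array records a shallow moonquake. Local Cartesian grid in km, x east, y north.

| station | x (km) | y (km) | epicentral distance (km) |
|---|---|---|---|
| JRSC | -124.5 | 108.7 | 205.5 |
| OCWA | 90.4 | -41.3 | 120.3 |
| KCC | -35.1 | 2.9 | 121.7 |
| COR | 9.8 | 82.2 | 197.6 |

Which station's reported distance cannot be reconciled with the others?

JRSC

Solve using three stations at a time. Using OCWA, KCC, COR (subtract circle equations pairwise → linear system) gives (x, y) ≈ (-4.7, -114.8).
Distances from that point to each station vs reported:
  JRSC: calculated 253.6 vs reported 205.5 → residual 48.1 km
  OCWA: calculated 120.1 vs reported 120.3 → residual 0.2 km
  KCC: calculated 121.6 vs reported 121.7 → residual 0.1 km
  COR: calculated 197.5 vs reported 197.6 → residual 0.1 km
OCWA, KCC, COR are mutually consistent (residuals ≈ 0); JRSC is off by 48.1 km.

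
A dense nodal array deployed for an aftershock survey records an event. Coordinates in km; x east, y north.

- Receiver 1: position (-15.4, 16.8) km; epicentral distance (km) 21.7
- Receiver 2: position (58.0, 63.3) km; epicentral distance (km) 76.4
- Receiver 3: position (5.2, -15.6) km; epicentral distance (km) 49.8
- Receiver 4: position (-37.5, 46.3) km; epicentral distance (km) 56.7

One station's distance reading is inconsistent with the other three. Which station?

Solve using three stations at a time. Using Receiver 1, Receiver 2, Receiver 4 (subtract circle equations pairwise → linear system) gives (x, y) ≈ (4.8, 8.4).
Distances from that point to each station vs reported:
  Receiver 1: calculated 21.8 vs reported 21.7 → residual 0.1 km
  Receiver 2: calculated 76.4 vs reported 76.4 → residual 0.0 km
  Receiver 3: calculated 24.0 vs reported 49.8 → residual 25.8 km
  Receiver 4: calculated 56.8 vs reported 56.7 → residual 0.1 km
Receiver 1, Receiver 2, Receiver 4 are mutually consistent (residuals ≈ 0); Receiver 3 is off by 25.8 km.

Receiver 3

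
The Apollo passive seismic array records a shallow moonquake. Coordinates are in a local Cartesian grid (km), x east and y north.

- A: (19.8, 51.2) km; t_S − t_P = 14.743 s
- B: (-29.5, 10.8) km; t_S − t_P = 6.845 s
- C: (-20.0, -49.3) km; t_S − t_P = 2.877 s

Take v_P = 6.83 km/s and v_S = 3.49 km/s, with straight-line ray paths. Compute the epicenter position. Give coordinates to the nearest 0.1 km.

(-36.8, -37.5)

Distance from S−P lag: d = Δt · v_P v_S / (v_P − v_S) = Δt · (6.83·3.49)/(6.83−3.49) ≈ 7.1367·Δt.
So d_A = 105.22, d_B = 48.85, d_C = 20.53 km.
Circle about each station: (x − 19.8)² + (y − 51.2)² = 105.22²; (x + 29.5)² + (y − 10.8)² = 48.85²; (x + 20.0)² + (y + 49.3)² = 20.53².
Subtracting pairs of circle equations eliminates x²+y² and gives linear equations (the radical axes):
-98.6 x − 80.8 y = 6658.34
-79.6 x − 201.0 y = 10466.78
Solving the 2×2 system: x ≈ -36.8, y ≈ -37.5 km.
Check against A (with the unrounded x, y): √((x − 19.8)²+(y − 51.2)²) = 105.22 ≈ 105.22 km. ✓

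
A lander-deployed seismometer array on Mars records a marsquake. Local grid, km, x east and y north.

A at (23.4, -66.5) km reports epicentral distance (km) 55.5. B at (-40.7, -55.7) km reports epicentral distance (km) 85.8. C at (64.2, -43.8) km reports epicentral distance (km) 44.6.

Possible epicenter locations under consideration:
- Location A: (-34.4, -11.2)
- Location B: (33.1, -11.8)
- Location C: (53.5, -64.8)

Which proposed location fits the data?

Location B

For each candidate, compare |candidate − station| to the reported distance:
Location A: residuals A 24.5, B 40.9, C 59.2 → max 59.2 km
Location B: residuals A 0.1, B 0.1, C 0.0 → max 0.1 km
Location C: residuals A 25.4, B 8.8, C 21.0 → max 25.4 km
Only Location B has all residuals ≈ 0.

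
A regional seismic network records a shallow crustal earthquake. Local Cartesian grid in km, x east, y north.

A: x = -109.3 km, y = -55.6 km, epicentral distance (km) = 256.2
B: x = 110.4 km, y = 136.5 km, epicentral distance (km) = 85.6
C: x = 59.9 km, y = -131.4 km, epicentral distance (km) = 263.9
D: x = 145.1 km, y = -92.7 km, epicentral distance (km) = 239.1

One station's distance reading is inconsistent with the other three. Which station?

Solve using three stations at a time. Using A, C, D (subtract circle equations pairwise → linear system) gives (x, y) ≈ (64.7, 132.4).
Distances from that point to each station vs reported:
  A: calculated 256.1 vs reported 256.2 → residual 0.1 km
  B: calculated 45.9 vs reported 85.6 → residual 39.7 km
  C: calculated 263.8 vs reported 263.9 → residual 0.1 km
  D: calculated 239.0 vs reported 239.1 → residual 0.1 km
A, C, D are mutually consistent (residuals ≈ 0); B is off by 39.7 km.

B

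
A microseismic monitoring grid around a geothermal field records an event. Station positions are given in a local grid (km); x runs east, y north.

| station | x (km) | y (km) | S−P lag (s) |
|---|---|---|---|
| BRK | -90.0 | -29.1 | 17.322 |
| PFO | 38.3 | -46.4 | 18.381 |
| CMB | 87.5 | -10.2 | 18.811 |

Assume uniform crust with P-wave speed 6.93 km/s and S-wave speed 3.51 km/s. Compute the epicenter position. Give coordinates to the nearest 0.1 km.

-18.6 km east, 71.3 km north

Distance from S−P lag: d = Δt · v_P v_S / (v_P − v_S) = Δt · (6.93·3.51)/(6.93−3.51) ≈ 7.1124·Δt.
So d_BRK = 123.20, d_PFO = 130.73, d_CMB = 133.79 km.
Circle about each station: (x + 90.0)² + (y + 29.1)² = 123.20²; (x − 38.3)² + (y + 46.4)² = 130.73²; (x − 87.5)² + (y + 10.2)² = 133.79².
Subtracting the BRK equation from the PFO and CMB equations removes the quadratic terms:
256.6 x − 34.6 y = -7239.05
355.0 x + 37.8 y = -3908.04
Solving the 2×2 system: x ≈ -18.6, y ≈ 71.3 km.
Check against BRK (with the unrounded x, y): √((x + 90.0)²+(y + 29.1)²) = 123.19 ≈ 123.20 km. ✓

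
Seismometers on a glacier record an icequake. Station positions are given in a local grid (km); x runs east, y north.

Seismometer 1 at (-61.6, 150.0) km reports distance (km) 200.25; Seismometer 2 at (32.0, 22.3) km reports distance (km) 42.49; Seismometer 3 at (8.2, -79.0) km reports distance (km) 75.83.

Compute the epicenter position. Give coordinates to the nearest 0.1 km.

Circle about each station: (x + 61.6)² + (y − 150.0)² = 200.25²; (x − 32.0)² + (y − 22.3)² = 42.49²; (x − 8.2)² + (y + 79.0)² = 75.83².
Subtracting the Seismometer 1 equation from the Seismometer 2 and Seismometer 3 equations removes the quadratic terms:
187.2 x − 255.4 y = 13521.39
139.6 x − 458.0 y = 14363.55
Solving the 2×2 system: x ≈ 50.4, y ≈ -16.0 km.
Check against Seismometer 1 (with the unrounded x, y): √((x + 61.6)²+(y − 150.0)²) = 200.25 ≈ 200.25 km. ✓

50.4 km east, -16.0 km north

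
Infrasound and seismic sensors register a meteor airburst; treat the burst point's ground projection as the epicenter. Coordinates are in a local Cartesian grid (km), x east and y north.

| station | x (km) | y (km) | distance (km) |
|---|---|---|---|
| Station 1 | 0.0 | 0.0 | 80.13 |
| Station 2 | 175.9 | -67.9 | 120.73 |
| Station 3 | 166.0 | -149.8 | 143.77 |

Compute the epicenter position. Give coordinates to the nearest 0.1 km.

55.6 km east, -57.7 km north

Circle about each station: x² + y² = 80.13²; (x − 175.9)² + (y + 67.9)² = 120.73²; (x − 166.0)² + (y + 149.8)² = 143.77².
Subtracting pairs of circle equations eliminates x²+y² and gives linear equations (the radical axes):
351.8 x − 135.8 y = 27396.30
332.0 x − 299.6 y = 35747.04
Solving the 2×2 system: x ≈ 55.6, y ≈ -57.7 km.
Check against Station 1 (with the unrounded x, y): √(x²+y²) = 80.13 ≈ 80.13 km. ✓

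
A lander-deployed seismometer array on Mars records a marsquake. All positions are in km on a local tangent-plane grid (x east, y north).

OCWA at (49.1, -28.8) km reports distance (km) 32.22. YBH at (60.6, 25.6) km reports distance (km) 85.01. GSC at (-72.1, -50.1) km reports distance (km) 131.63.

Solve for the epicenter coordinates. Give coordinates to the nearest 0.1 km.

Circle about each station: (x − 49.1)² + (y + 28.8)² = 32.22²; (x − 60.6)² + (y − 25.6)² = 85.01²; (x + 72.1)² + (y + 50.1)² = 131.63².
Subtracting the OCWA equation from the YBH and GSC equations removes the quadratic terms:
23.0 x + 108.8 y = -5101.10
-242.4 x − 42.6 y = -11820.16
Solving the 2×2 system: x ≈ 59.2, y ≈ -59.4 km.
Check against OCWA (with the unrounded x, y): √((x − 49.1)²+(y + 28.8)²) = 32.22 ≈ 32.22 km. ✓

59.2 km east, -59.4 km north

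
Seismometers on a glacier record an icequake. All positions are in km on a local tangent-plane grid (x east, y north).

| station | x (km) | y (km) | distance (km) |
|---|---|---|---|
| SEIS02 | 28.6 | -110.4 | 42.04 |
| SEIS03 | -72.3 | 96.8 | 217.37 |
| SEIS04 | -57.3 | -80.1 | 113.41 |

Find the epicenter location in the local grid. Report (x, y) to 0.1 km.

56.1 km east, -78.6 km north

Circle about each station: (x − 28.6)² + (y + 110.4)² = 42.04²; (x + 72.3)² + (y − 96.8)² = 217.37²; (x + 57.3)² + (y + 80.1)² = 113.41².
Subtracting pairs of circle equations eliminates x²+y² and gives linear equations (the radical axes):
-201.8 x + 414.4 y = -43890.95
-171.8 x + 60.6 y = -14401.29
Solving the 2×2 system: x ≈ 56.1, y ≈ -78.6 km.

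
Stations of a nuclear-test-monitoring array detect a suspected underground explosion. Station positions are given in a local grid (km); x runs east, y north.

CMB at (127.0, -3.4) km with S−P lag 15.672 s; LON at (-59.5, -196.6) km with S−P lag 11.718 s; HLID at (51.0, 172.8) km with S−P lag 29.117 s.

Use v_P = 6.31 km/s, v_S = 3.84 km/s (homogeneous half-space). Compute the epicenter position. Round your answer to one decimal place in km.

Distance from S−P lag: d = Δt · v_P v_S / (v_P − v_S) = Δt · (6.31·3.84)/(6.31−3.84) ≈ 9.8099·Δt.
So d_CMB = 153.74, d_LON = 114.95, d_HLID = 285.63 km.
Circle about each station: (x − 127.0)² + (y + 3.4)² = 153.74²; (x + 59.5)² + (y + 196.6)² = 114.95²; (x − 51.0)² + (y − 172.8)² = 285.63².
Subtracting the CMB equation from the LON and HLID equations removes the quadratic terms:
-373.0 x − 386.4 y = 36473.74
-152.0 x + 352.4 y = -41628.23
Solving the 2×2 system: x ≈ 17.0, y ≈ -110.8 km.

17.0 km east, -110.8 km north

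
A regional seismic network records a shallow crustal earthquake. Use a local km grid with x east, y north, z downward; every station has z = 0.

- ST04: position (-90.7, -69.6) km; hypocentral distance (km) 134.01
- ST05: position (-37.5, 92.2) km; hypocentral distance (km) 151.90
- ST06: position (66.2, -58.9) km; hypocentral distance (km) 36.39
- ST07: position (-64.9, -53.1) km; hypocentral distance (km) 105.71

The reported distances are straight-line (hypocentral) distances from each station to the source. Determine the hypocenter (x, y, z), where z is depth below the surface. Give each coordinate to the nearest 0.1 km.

(39.0, -38.4, 12.8)

Each station gives a sphere (x−x_i)² + (y−y_i)² + z² = d_i² (stations at z=0).
Subtracting the ST04 sphere from ST05 and ST06: z² cancels, leaving linear equations in x and y:
106.4 x + 323.6 y = -8278.49
313.8 x + 21.4 y = 11415.45
Solving: x ≈ 38.997, y ≈ -38.405 km (keep extra digits for the depth step; rounded: 39.0, -38.4).
Then from the ST04 sphere: z² = 134.01² − (x + 90.7)² − (y + 69.6)² with x = 38.997, y = -38.405, so z ≈ 12.816 ≈ 12.8 km.
Check against ST07 (with the unrounded solution): distance 105.71 ≈ 105.71 km. ✓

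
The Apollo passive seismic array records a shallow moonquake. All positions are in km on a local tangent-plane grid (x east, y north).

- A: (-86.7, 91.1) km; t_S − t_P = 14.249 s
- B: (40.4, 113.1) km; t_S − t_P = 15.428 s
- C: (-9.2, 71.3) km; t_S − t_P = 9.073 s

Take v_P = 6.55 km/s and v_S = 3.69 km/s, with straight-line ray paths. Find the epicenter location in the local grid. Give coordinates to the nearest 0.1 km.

(-14.4, -5.2)

Distance from S−P lag: d = Δt · v_P v_S / (v_P − v_S) = Δt · (6.55·3.69)/(6.55−3.69) ≈ 8.4509·Δt.
So d_A = 120.42, d_B = 130.38, d_C = 76.67 km.
Circle about each station: (x + 86.7)² + (y − 91.1)² = 120.42²; (x − 40.4)² + (y − 113.1)² = 130.38²; (x + 9.2)² + (y − 71.3)² = 76.67².
Subtracting the A equation from the B and C equations removes the quadratic terms:
254.2 x + 44.0 y = -3890.30
155.0 x − 39.6 y = -2025.08
Solving the 2×2 system: x ≈ -14.4, y ≈ -5.2 km.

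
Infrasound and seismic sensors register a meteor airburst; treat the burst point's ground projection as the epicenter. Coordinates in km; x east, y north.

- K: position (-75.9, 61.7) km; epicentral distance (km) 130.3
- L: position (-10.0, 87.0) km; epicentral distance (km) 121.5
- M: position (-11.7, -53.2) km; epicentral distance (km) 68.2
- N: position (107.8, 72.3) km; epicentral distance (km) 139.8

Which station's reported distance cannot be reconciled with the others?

Solve using three stations at a time. Using K, L, N (subtract circle equations pairwise → linear system) gives (x, y) ≈ (14.7, -32.0).
Distances from that point to each station vs reported:
  K: calculated 130.3 vs reported 130.3 → residual 0.0 km
  L: calculated 121.5 vs reported 121.5 → residual 0.0 km
  M: calculated 33.9 vs reported 68.2 → residual 34.3 km
  N: calculated 139.8 vs reported 139.8 → residual 0.0 km
K, L, N are mutually consistent (residuals ≈ 0); M is off by 34.3 km.

M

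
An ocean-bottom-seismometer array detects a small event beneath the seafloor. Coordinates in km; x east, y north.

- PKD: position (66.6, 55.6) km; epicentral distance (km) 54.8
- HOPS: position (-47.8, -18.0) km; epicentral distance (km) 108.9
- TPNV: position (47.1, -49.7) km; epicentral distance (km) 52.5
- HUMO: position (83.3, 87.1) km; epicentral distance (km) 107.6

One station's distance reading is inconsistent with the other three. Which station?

HUMO

Solve using three stations at a time. Using PKD, HOPS, TPNV (subtract circle equations pairwise → linear system) gives (x, y) ≈ (59.4, 1.3).
Distances from that point to each station vs reported:
  PKD: calculated 54.8 vs reported 54.8 → residual 0.0 km
  HOPS: calculated 108.9 vs reported 108.9 → residual 0.0 km
  TPNV: calculated 52.5 vs reported 52.5 → residual 0.0 km
  HUMO: calculated 89.1 vs reported 107.6 → residual 18.5 km
PKD, HOPS, TPNV are mutually consistent (residuals ≈ 0); HUMO is off by 18.5 km.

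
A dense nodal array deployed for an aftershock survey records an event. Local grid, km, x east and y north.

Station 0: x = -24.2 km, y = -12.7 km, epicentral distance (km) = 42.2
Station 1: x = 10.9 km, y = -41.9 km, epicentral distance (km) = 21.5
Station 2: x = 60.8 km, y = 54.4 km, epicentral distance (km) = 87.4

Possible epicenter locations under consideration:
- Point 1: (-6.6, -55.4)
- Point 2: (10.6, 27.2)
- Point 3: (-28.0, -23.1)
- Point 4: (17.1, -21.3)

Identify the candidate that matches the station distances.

For each candidate, compare |candidate − station| to the reported distance:
Point 1: residuals Station 0 4.0, Station 1 0.6, Station 2 41.4 → max 41.4 km
Point 2: residuals Station 0 10.7, Station 1 47.6, Station 2 30.3 → max 47.6 km
Point 3: residuals Station 0 31.1, Station 1 21.7, Station 2 30.5 → max 31.1 km
Point 4: residuals Station 0 0.0, Station 1 0.0, Station 2 0.0 → max 0.0 km
Only Point 4 has all residuals ≈ 0.

Point 4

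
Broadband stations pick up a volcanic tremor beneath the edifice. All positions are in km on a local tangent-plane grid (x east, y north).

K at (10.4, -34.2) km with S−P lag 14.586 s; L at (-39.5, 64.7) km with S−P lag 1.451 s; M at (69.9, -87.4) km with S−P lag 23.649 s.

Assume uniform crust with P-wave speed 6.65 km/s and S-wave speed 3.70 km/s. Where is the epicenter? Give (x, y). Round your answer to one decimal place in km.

Distance from S−P lag: d = Δt · v_P v_S / (v_P − v_S) = Δt · (6.65·3.70)/(6.65−3.70) ≈ 8.3407·Δt.
So d_K = 121.66, d_L = 12.10, d_M = 197.25 km.
Circle about each station: (x − 10.4)² + (y + 34.2)² = 121.66²; (x + 39.5)² + (y − 64.7)² = 12.10²; (x − 69.9)² + (y + 87.4)² = 197.25².
Subtracting the K equation from the L and M equations removes the quadratic terms:
-99.8 x + 197.8 y = 19123.29
119.0 x − 106.4 y = -12859.44
Solving the 2×2 system: x ≈ -39.4, y ≈ 76.8 km.

x ≈ -39.4 km, y ≈ 76.8 km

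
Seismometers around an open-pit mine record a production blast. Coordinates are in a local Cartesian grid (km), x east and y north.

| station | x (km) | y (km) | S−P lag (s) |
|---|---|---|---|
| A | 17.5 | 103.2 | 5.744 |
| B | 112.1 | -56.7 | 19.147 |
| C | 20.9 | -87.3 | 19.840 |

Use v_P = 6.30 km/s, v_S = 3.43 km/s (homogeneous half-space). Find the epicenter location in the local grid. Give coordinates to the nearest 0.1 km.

(30.0, 61.8)

Distance from S−P lag: d = Δt · v_P v_S / (v_P − v_S) = Δt · (6.30·3.43)/(6.30−3.43) ≈ 7.5293·Δt.
So d_A = 43.25, d_B = 144.16, d_C = 149.38 km.
Circle about each station: (x − 17.5)² + (y − 103.2)² = 43.25²; (x − 112.1)² + (y + 56.7)² = 144.16²; (x − 20.9)² + (y + 87.3)² = 149.38².
Subtracting the A equation from the B and C equations removes the quadratic terms:
189.2 x − 319.8 y = -14086.73
6.8 x − 381.0 y = -23342.21
Solving the 2×2 system: x ≈ 30.0, y ≈ 61.8 km.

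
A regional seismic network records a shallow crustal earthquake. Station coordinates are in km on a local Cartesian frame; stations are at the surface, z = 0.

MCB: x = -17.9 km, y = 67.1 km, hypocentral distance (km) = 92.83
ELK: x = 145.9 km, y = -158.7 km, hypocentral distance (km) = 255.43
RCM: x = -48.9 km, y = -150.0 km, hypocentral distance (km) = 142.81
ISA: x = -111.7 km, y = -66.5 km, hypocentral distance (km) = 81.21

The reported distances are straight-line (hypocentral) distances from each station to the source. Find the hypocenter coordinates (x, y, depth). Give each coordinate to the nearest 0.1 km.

Each station gives a sphere (x−x_i)² + (y−y_i)² + z² = d_i² (stations at z=0).
Subtracting the MCB sphere from ELK and RCM: z² cancels, leaving linear equations in x and y:
327.6 x − 451.6 y = -14977.40
-62.0 x − 434.2 y = 8291.10
Solving: x ≈ -60.193, y ≈ -10.500 km (keep extra digits for the depth step; rounded: -60.2, -10.5).
Then from the MCB sphere: z² = 92.83² − (x + 17.9)² − (y − 67.1)² with x = -60.193, y = -10.500, so z ≈ 28.407 ≈ 28.4 km.

x ≈ -60.2 km, y ≈ -10.5 km, depth ≈ 28.4 km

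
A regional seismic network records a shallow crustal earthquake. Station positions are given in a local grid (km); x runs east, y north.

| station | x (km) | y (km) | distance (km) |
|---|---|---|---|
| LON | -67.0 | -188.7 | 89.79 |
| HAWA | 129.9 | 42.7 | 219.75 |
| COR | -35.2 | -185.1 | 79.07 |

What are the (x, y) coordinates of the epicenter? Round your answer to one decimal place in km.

(-31.8, -106.1)

Circle about each station: (x + 67.0)² + (y + 188.7)² = 89.79²; (x − 129.9)² + (y − 42.7)² = 219.75²; (x + 35.2)² + (y + 185.1)² = 79.07².
Subtracting pairs of circle equations eliminates x²+y² and gives linear equations (the radical axes):
393.8 x + 462.8 y = -61627.21
63.6 x + 7.2 y = -2785.46
Solving the 2×2 system: x ≈ -31.8, y ≈ -106.1 km.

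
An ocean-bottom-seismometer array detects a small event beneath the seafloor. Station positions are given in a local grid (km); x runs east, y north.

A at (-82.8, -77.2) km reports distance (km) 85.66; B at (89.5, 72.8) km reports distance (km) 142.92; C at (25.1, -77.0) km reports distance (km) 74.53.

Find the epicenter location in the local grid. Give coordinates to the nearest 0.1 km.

(-20.7, -18.2)

Circle about each station: (x + 82.8)² + (y + 77.2)² = 85.66²; (x − 89.5)² + (y − 72.8)² = 142.92²; (x − 25.1)² + (y + 77.0)² = 74.53².
Subtracting the A equation from the B and C equations removes the quadratic terms:
344.6 x + 300.0 y = -12594.08
215.8 x + 0.4 y = -4473.76
Solving the 2×2 system: x ≈ -20.7, y ≈ -18.2 km.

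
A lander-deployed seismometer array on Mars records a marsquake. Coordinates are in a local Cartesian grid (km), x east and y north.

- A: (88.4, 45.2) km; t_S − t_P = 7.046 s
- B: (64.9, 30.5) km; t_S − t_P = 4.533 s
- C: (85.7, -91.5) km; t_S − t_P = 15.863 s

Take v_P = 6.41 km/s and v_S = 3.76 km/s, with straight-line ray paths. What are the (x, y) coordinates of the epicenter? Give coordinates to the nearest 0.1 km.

Distance from S−P lag: d = Δt · v_P v_S / (v_P − v_S) = Δt · (6.41·3.76)/(6.41−3.76) ≈ 9.0949·Δt.
So d_A = 64.08, d_B = 41.23, d_C = 144.27 km.
Circle about each station: (x − 88.4)² + (y − 45.2)² = 64.08²; (x − 64.9)² + (y − 30.5)² = 41.23²; (x − 85.7)² + (y + 91.5)² = 144.27².
Subtracting the A equation from the B and C equations removes the quadratic terms:
-47.0 x − 29.4 y = -2309.01
-5.4 x − 273.4 y = -10848.45
Solving the 2×2 system: x ≈ 24.6, y ≈ 39.2 km.

24.6 km east, 39.2 km north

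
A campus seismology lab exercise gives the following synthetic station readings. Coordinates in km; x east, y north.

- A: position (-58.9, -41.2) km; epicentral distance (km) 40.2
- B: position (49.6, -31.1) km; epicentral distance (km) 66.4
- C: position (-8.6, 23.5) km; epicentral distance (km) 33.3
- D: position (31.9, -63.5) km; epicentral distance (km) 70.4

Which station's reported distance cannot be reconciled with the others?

A

Solve using three stations at a time. Using B, C, D (subtract circle equations pairwise → linear system) gives (x, y) ≈ (-13.1, -9.4).
Distances from that point to each station vs reported:
  A: calculated 55.7 vs reported 40.2 → residual 15.5 km
  B: calculated 66.4 vs reported 66.4 → residual 0.0 km
  C: calculated 33.2 vs reported 33.3 → residual 0.1 km
  D: calculated 70.4 vs reported 70.4 → residual 0.0 km
B, C, D are mutually consistent (residuals ≈ 0); A is off by 15.5 km.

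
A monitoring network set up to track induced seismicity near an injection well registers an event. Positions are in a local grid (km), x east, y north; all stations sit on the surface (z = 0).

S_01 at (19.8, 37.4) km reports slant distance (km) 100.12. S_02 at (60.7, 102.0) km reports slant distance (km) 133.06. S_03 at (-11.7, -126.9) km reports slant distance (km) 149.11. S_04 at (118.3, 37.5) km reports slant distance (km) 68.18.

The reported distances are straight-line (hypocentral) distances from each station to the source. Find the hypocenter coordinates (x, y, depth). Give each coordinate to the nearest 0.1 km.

Each station gives a sphere (x−x_i)² + (y−y_i)² + z² = d_i² (stations at z=0).
Subtracting the S_01 sphere from S_02 and S_03: z² cancels, leaving linear equations in x and y:
81.8 x + 129.2 y = 4616.74
-63.0 x − 328.6 y = 2239.92
Solving: x ≈ 96.397, y ≈ -25.298 km (keep extra digits for the depth step; rounded: 96.4, -25.3).
Then from the S_01 sphere: z² = 100.12² − (x − 19.8)² − (y − 37.4)² with x = 96.397, y = -25.298, so z ≈ 15.029 ≈ 15.0 km.

(96.4, -25.3, 15.0)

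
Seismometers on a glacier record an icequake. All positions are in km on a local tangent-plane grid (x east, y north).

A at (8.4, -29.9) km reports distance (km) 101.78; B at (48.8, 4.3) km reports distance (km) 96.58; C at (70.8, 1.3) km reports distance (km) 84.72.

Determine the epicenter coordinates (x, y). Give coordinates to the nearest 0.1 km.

Circle about each station: (x − 8.4)² + (y + 29.9)² = 101.78²; (x − 48.8)² + (y − 4.3)² = 96.58²; (x − 70.8)² + (y − 1.3)² = 84.72².
Subtracting the A equation from the B and C equations removes the quadratic terms:
80.8 x + 68.4 y = 2466.83
124.8 x + 62.4 y = 7231.45
Solving the 2×2 system: x ≈ 97.5, y ≈ -79.1 km.
Check against A (with the unrounded x, y): √((x − 8.4)²+(y + 29.9)²) = 101.79 ≈ 101.78 km. ✓

(97.5, -79.1)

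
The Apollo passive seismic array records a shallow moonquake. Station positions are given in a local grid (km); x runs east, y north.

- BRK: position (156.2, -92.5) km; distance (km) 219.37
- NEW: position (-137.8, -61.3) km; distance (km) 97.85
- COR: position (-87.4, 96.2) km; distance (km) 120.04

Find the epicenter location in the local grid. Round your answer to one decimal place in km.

Circle about each station: (x − 156.2)² + (y + 92.5)² = 219.37²; (x + 137.8)² + (y + 61.3)² = 97.85²; (x + 87.4)² + (y − 96.2)² = 120.04².
Subtracting the BRK equation from the NEW and COR equations removes the quadratic terms:
-588.0 x + 62.4 y = 28340.41
-487.2 x + 377.4 y = 17652.11
Solving the 2×2 system: x ≈ -50.1, y ≈ -17.9 km.

x ≈ -50.1 km, y ≈ -17.9 km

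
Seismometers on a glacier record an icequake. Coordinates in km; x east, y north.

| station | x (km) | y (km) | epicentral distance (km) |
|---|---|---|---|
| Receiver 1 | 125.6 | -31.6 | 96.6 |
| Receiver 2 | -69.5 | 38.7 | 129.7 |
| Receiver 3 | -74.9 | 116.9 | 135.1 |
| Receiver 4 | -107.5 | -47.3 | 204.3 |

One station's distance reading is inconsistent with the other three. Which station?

Solve using three stations at a time. Using Receiver 2, Receiver 3, Receiver 4 (subtract circle equations pairwise → linear system) gives (x, y) ≈ (54.4, 77.4).
Distances from that point to each station vs reported:
  Receiver 1: calculated 130.2 vs reported 96.6 → residual 33.6 km
  Receiver 2: calculated 129.8 vs reported 129.7 → residual 0.1 km
  Receiver 3: calculated 135.2 vs reported 135.1 → residual 0.1 km
  Receiver 4: calculated 204.4 vs reported 204.3 → residual 0.1 km
Receiver 2, Receiver 3, Receiver 4 are mutually consistent (residuals ≈ 0); Receiver 1 is off by 33.6 km.

Receiver 1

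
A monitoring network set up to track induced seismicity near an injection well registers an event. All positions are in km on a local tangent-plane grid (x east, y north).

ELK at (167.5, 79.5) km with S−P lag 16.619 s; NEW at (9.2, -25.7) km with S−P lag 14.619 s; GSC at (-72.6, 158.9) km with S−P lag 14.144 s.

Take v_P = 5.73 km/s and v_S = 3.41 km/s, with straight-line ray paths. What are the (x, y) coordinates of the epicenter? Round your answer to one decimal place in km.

x ≈ 28.5 km, y ≈ 95.9 km

Distance from S−P lag: d = Δt · v_P v_S / (v_P − v_S) = Δt · (5.73·3.41)/(5.73−3.41) ≈ 8.4221·Δt.
So d_ELK = 139.97, d_NEW = 123.12, d_GSC = 119.12 km.
Circle about each station: (x − 167.5)² + (y − 79.5)² = 139.97²; (x − 9.2)² + (y + 25.7)² = 123.12²; (x + 72.6)² + (y − 158.9)² = 119.12².
Subtracting the ELK equation from the NEW and GSC equations removes the quadratic terms:
-316.6 x − 210.4 y = -29198.30
-480.2 x + 158.8 y = 1545.50
Solving the 2×2 system: x ≈ 28.5, y ≈ 95.9 km.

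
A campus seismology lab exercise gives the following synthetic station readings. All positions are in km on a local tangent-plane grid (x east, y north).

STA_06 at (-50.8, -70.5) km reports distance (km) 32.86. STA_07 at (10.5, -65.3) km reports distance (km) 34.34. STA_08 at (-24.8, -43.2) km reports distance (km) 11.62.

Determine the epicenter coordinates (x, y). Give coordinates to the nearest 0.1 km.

x ≈ -22.1 km, y ≈ -54.5 km

Circle about each station: (x + 50.8)² + (y + 70.5)² = 32.86²; (x − 10.5)² + (y + 65.3)² = 34.34²; (x + 24.8)² + (y + 43.2)² = 11.62².
Subtracting pairs of circle equations eliminates x²+y² and gives linear equations (the radical axes):
122.6 x + 10.4 y = -3276.01
52.0 x + 54.6 y = -4124.85
Solving the 2×2 system: x ≈ -22.1, y ≈ -54.5 km.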